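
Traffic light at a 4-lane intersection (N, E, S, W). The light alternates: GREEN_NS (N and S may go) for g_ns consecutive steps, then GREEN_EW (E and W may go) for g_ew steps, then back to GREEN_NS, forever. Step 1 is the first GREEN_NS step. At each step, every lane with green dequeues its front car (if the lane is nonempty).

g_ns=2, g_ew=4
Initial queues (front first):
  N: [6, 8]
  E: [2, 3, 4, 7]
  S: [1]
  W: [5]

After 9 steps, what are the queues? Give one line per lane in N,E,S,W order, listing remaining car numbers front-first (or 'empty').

Step 1 [NS]: N:car6-GO,E:wait,S:car1-GO,W:wait | queues: N=1 E=4 S=0 W=1
Step 2 [NS]: N:car8-GO,E:wait,S:empty,W:wait | queues: N=0 E=4 S=0 W=1
Step 3 [EW]: N:wait,E:car2-GO,S:wait,W:car5-GO | queues: N=0 E=3 S=0 W=0
Step 4 [EW]: N:wait,E:car3-GO,S:wait,W:empty | queues: N=0 E=2 S=0 W=0
Step 5 [EW]: N:wait,E:car4-GO,S:wait,W:empty | queues: N=0 E=1 S=0 W=0
Step 6 [EW]: N:wait,E:car7-GO,S:wait,W:empty | queues: N=0 E=0 S=0 W=0

N: empty
E: empty
S: empty
W: empty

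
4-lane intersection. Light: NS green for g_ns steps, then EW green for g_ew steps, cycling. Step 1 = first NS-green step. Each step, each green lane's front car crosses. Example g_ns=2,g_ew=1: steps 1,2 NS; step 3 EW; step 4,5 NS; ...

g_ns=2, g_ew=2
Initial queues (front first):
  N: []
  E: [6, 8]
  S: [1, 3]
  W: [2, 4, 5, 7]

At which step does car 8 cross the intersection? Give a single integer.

Step 1 [NS]: N:empty,E:wait,S:car1-GO,W:wait | queues: N=0 E=2 S=1 W=4
Step 2 [NS]: N:empty,E:wait,S:car3-GO,W:wait | queues: N=0 E=2 S=0 W=4
Step 3 [EW]: N:wait,E:car6-GO,S:wait,W:car2-GO | queues: N=0 E=1 S=0 W=3
Step 4 [EW]: N:wait,E:car8-GO,S:wait,W:car4-GO | queues: N=0 E=0 S=0 W=2
Step 5 [NS]: N:empty,E:wait,S:empty,W:wait | queues: N=0 E=0 S=0 W=2
Step 6 [NS]: N:empty,E:wait,S:empty,W:wait | queues: N=0 E=0 S=0 W=2
Step 7 [EW]: N:wait,E:empty,S:wait,W:car5-GO | queues: N=0 E=0 S=0 W=1
Step 8 [EW]: N:wait,E:empty,S:wait,W:car7-GO | queues: N=0 E=0 S=0 W=0
Car 8 crosses at step 4

4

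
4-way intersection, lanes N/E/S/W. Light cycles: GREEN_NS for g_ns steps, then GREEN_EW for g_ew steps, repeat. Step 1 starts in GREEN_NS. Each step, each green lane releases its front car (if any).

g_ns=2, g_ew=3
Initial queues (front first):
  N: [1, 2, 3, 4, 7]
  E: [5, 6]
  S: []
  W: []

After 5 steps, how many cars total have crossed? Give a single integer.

Answer: 4

Derivation:
Step 1 [NS]: N:car1-GO,E:wait,S:empty,W:wait | queues: N=4 E=2 S=0 W=0
Step 2 [NS]: N:car2-GO,E:wait,S:empty,W:wait | queues: N=3 E=2 S=0 W=0
Step 3 [EW]: N:wait,E:car5-GO,S:wait,W:empty | queues: N=3 E=1 S=0 W=0
Step 4 [EW]: N:wait,E:car6-GO,S:wait,W:empty | queues: N=3 E=0 S=0 W=0
Step 5 [EW]: N:wait,E:empty,S:wait,W:empty | queues: N=3 E=0 S=0 W=0
Cars crossed by step 5: 4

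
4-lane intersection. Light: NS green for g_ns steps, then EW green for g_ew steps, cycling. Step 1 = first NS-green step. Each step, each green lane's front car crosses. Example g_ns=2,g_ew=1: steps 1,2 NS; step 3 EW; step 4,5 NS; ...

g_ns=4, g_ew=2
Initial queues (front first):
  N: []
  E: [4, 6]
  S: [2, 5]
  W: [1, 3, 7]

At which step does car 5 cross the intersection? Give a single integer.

Step 1 [NS]: N:empty,E:wait,S:car2-GO,W:wait | queues: N=0 E=2 S=1 W=3
Step 2 [NS]: N:empty,E:wait,S:car5-GO,W:wait | queues: N=0 E=2 S=0 W=3
Step 3 [NS]: N:empty,E:wait,S:empty,W:wait | queues: N=0 E=2 S=0 W=3
Step 4 [NS]: N:empty,E:wait,S:empty,W:wait | queues: N=0 E=2 S=0 W=3
Step 5 [EW]: N:wait,E:car4-GO,S:wait,W:car1-GO | queues: N=0 E=1 S=0 W=2
Step 6 [EW]: N:wait,E:car6-GO,S:wait,W:car3-GO | queues: N=0 E=0 S=0 W=1
Step 7 [NS]: N:empty,E:wait,S:empty,W:wait | queues: N=0 E=0 S=0 W=1
Step 8 [NS]: N:empty,E:wait,S:empty,W:wait | queues: N=0 E=0 S=0 W=1
Step 9 [NS]: N:empty,E:wait,S:empty,W:wait | queues: N=0 E=0 S=0 W=1
Step 10 [NS]: N:empty,E:wait,S:empty,W:wait | queues: N=0 E=0 S=0 W=1
Step 11 [EW]: N:wait,E:empty,S:wait,W:car7-GO | queues: N=0 E=0 S=0 W=0
Car 5 crosses at step 2

2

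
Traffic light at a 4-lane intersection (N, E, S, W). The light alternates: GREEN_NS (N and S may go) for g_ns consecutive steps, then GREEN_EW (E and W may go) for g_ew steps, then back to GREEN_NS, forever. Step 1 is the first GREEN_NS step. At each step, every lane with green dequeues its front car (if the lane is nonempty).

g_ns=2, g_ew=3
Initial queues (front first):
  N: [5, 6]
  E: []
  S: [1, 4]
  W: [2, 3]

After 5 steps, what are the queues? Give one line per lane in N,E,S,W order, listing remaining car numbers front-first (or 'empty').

Step 1 [NS]: N:car5-GO,E:wait,S:car1-GO,W:wait | queues: N=1 E=0 S=1 W=2
Step 2 [NS]: N:car6-GO,E:wait,S:car4-GO,W:wait | queues: N=0 E=0 S=0 W=2
Step 3 [EW]: N:wait,E:empty,S:wait,W:car2-GO | queues: N=0 E=0 S=0 W=1
Step 4 [EW]: N:wait,E:empty,S:wait,W:car3-GO | queues: N=0 E=0 S=0 W=0

N: empty
E: empty
S: empty
W: empty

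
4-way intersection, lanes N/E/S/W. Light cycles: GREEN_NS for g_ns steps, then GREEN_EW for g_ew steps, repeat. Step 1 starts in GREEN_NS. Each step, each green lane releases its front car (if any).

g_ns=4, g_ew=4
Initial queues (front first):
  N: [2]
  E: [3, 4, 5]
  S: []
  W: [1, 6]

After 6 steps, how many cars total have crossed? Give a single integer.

Answer: 5

Derivation:
Step 1 [NS]: N:car2-GO,E:wait,S:empty,W:wait | queues: N=0 E=3 S=0 W=2
Step 2 [NS]: N:empty,E:wait,S:empty,W:wait | queues: N=0 E=3 S=0 W=2
Step 3 [NS]: N:empty,E:wait,S:empty,W:wait | queues: N=0 E=3 S=0 W=2
Step 4 [NS]: N:empty,E:wait,S:empty,W:wait | queues: N=0 E=3 S=0 W=2
Step 5 [EW]: N:wait,E:car3-GO,S:wait,W:car1-GO | queues: N=0 E=2 S=0 W=1
Step 6 [EW]: N:wait,E:car4-GO,S:wait,W:car6-GO | queues: N=0 E=1 S=0 W=0
Cars crossed by step 6: 5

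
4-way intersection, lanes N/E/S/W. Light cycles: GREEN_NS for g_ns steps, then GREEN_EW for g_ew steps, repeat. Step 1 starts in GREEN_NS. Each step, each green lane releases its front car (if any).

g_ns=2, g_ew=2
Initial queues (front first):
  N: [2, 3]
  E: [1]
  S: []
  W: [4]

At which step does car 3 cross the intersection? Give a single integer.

Step 1 [NS]: N:car2-GO,E:wait,S:empty,W:wait | queues: N=1 E=1 S=0 W=1
Step 2 [NS]: N:car3-GO,E:wait,S:empty,W:wait | queues: N=0 E=1 S=0 W=1
Step 3 [EW]: N:wait,E:car1-GO,S:wait,W:car4-GO | queues: N=0 E=0 S=0 W=0
Car 3 crosses at step 2

2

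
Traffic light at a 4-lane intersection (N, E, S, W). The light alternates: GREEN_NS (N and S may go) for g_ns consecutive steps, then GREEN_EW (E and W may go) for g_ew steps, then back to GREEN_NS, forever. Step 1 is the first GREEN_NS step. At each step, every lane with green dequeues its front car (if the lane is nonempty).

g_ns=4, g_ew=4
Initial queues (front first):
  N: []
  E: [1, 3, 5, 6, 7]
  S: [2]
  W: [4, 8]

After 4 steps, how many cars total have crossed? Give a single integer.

Step 1 [NS]: N:empty,E:wait,S:car2-GO,W:wait | queues: N=0 E=5 S=0 W=2
Step 2 [NS]: N:empty,E:wait,S:empty,W:wait | queues: N=0 E=5 S=0 W=2
Step 3 [NS]: N:empty,E:wait,S:empty,W:wait | queues: N=0 E=5 S=0 W=2
Step 4 [NS]: N:empty,E:wait,S:empty,W:wait | queues: N=0 E=5 S=0 W=2
Cars crossed by step 4: 1

Answer: 1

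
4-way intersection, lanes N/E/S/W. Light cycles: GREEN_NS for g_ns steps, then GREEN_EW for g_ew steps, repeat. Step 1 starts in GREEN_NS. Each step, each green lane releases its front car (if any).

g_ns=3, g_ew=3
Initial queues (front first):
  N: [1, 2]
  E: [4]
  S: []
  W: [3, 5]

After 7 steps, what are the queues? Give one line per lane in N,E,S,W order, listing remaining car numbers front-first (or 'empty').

Step 1 [NS]: N:car1-GO,E:wait,S:empty,W:wait | queues: N=1 E=1 S=0 W=2
Step 2 [NS]: N:car2-GO,E:wait,S:empty,W:wait | queues: N=0 E=1 S=0 W=2
Step 3 [NS]: N:empty,E:wait,S:empty,W:wait | queues: N=0 E=1 S=0 W=2
Step 4 [EW]: N:wait,E:car4-GO,S:wait,W:car3-GO | queues: N=0 E=0 S=0 W=1
Step 5 [EW]: N:wait,E:empty,S:wait,W:car5-GO | queues: N=0 E=0 S=0 W=0

N: empty
E: empty
S: empty
W: empty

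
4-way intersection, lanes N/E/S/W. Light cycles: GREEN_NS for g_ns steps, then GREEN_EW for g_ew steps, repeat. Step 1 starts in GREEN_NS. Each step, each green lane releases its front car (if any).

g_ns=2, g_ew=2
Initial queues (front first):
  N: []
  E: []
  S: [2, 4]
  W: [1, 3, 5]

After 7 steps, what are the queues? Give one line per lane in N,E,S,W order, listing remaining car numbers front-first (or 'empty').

Step 1 [NS]: N:empty,E:wait,S:car2-GO,W:wait | queues: N=0 E=0 S=1 W=3
Step 2 [NS]: N:empty,E:wait,S:car4-GO,W:wait | queues: N=0 E=0 S=0 W=3
Step 3 [EW]: N:wait,E:empty,S:wait,W:car1-GO | queues: N=0 E=0 S=0 W=2
Step 4 [EW]: N:wait,E:empty,S:wait,W:car3-GO | queues: N=0 E=0 S=0 W=1
Step 5 [NS]: N:empty,E:wait,S:empty,W:wait | queues: N=0 E=0 S=0 W=1
Step 6 [NS]: N:empty,E:wait,S:empty,W:wait | queues: N=0 E=0 S=0 W=1
Step 7 [EW]: N:wait,E:empty,S:wait,W:car5-GO | queues: N=0 E=0 S=0 W=0

N: empty
E: empty
S: empty
W: empty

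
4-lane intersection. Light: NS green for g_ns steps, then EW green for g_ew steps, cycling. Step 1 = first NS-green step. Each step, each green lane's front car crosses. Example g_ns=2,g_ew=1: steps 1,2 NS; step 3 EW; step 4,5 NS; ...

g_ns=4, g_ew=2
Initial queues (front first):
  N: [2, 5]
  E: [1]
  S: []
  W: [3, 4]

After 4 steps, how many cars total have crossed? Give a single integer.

Answer: 2

Derivation:
Step 1 [NS]: N:car2-GO,E:wait,S:empty,W:wait | queues: N=1 E=1 S=0 W=2
Step 2 [NS]: N:car5-GO,E:wait,S:empty,W:wait | queues: N=0 E=1 S=0 W=2
Step 3 [NS]: N:empty,E:wait,S:empty,W:wait | queues: N=0 E=1 S=0 W=2
Step 4 [NS]: N:empty,E:wait,S:empty,W:wait | queues: N=0 E=1 S=0 W=2
Cars crossed by step 4: 2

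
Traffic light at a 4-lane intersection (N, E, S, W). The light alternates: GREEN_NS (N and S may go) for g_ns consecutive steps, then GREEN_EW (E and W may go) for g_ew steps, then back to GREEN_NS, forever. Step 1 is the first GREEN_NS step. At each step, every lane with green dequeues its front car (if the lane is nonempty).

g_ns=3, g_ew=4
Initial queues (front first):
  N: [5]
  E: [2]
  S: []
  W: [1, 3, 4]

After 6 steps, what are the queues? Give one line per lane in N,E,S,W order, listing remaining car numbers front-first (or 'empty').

Step 1 [NS]: N:car5-GO,E:wait,S:empty,W:wait | queues: N=0 E=1 S=0 W=3
Step 2 [NS]: N:empty,E:wait,S:empty,W:wait | queues: N=0 E=1 S=0 W=3
Step 3 [NS]: N:empty,E:wait,S:empty,W:wait | queues: N=0 E=1 S=0 W=3
Step 4 [EW]: N:wait,E:car2-GO,S:wait,W:car1-GO | queues: N=0 E=0 S=0 W=2
Step 5 [EW]: N:wait,E:empty,S:wait,W:car3-GO | queues: N=0 E=0 S=0 W=1
Step 6 [EW]: N:wait,E:empty,S:wait,W:car4-GO | queues: N=0 E=0 S=0 W=0

N: empty
E: empty
S: empty
W: empty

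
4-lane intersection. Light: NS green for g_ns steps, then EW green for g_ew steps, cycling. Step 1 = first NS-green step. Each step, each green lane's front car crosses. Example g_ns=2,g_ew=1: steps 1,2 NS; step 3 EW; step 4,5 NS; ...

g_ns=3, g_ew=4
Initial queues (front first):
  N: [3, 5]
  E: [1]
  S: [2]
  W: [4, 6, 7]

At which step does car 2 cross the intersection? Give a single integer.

Step 1 [NS]: N:car3-GO,E:wait,S:car2-GO,W:wait | queues: N=1 E=1 S=0 W=3
Step 2 [NS]: N:car5-GO,E:wait,S:empty,W:wait | queues: N=0 E=1 S=0 W=3
Step 3 [NS]: N:empty,E:wait,S:empty,W:wait | queues: N=0 E=1 S=0 W=3
Step 4 [EW]: N:wait,E:car1-GO,S:wait,W:car4-GO | queues: N=0 E=0 S=0 W=2
Step 5 [EW]: N:wait,E:empty,S:wait,W:car6-GO | queues: N=0 E=0 S=0 W=1
Step 6 [EW]: N:wait,E:empty,S:wait,W:car7-GO | queues: N=0 E=0 S=0 W=0
Car 2 crosses at step 1

1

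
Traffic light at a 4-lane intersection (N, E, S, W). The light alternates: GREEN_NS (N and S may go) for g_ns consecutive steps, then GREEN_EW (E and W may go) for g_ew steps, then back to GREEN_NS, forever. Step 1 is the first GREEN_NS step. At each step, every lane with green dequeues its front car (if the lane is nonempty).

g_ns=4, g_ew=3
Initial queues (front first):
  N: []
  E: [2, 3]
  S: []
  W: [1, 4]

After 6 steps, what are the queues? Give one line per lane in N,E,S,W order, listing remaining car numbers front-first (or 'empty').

Step 1 [NS]: N:empty,E:wait,S:empty,W:wait | queues: N=0 E=2 S=0 W=2
Step 2 [NS]: N:empty,E:wait,S:empty,W:wait | queues: N=0 E=2 S=0 W=2
Step 3 [NS]: N:empty,E:wait,S:empty,W:wait | queues: N=0 E=2 S=0 W=2
Step 4 [NS]: N:empty,E:wait,S:empty,W:wait | queues: N=0 E=2 S=0 W=2
Step 5 [EW]: N:wait,E:car2-GO,S:wait,W:car1-GO | queues: N=0 E=1 S=0 W=1
Step 6 [EW]: N:wait,E:car3-GO,S:wait,W:car4-GO | queues: N=0 E=0 S=0 W=0

N: empty
E: empty
S: empty
W: empty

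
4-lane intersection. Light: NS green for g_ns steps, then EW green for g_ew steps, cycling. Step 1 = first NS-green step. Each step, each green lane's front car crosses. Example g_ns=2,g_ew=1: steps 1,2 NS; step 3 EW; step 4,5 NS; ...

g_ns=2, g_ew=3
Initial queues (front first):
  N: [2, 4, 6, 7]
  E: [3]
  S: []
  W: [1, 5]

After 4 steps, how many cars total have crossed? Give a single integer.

Step 1 [NS]: N:car2-GO,E:wait,S:empty,W:wait | queues: N=3 E=1 S=0 W=2
Step 2 [NS]: N:car4-GO,E:wait,S:empty,W:wait | queues: N=2 E=1 S=0 W=2
Step 3 [EW]: N:wait,E:car3-GO,S:wait,W:car1-GO | queues: N=2 E=0 S=0 W=1
Step 4 [EW]: N:wait,E:empty,S:wait,W:car5-GO | queues: N=2 E=0 S=0 W=0
Cars crossed by step 4: 5

Answer: 5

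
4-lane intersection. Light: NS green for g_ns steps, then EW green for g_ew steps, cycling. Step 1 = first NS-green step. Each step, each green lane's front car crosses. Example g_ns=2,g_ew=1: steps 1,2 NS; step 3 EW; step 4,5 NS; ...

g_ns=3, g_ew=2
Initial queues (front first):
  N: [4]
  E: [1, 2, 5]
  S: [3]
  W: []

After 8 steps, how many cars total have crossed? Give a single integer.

Step 1 [NS]: N:car4-GO,E:wait,S:car3-GO,W:wait | queues: N=0 E=3 S=0 W=0
Step 2 [NS]: N:empty,E:wait,S:empty,W:wait | queues: N=0 E=3 S=0 W=0
Step 3 [NS]: N:empty,E:wait,S:empty,W:wait | queues: N=0 E=3 S=0 W=0
Step 4 [EW]: N:wait,E:car1-GO,S:wait,W:empty | queues: N=0 E=2 S=0 W=0
Step 5 [EW]: N:wait,E:car2-GO,S:wait,W:empty | queues: N=0 E=1 S=0 W=0
Step 6 [NS]: N:empty,E:wait,S:empty,W:wait | queues: N=0 E=1 S=0 W=0
Step 7 [NS]: N:empty,E:wait,S:empty,W:wait | queues: N=0 E=1 S=0 W=0
Step 8 [NS]: N:empty,E:wait,S:empty,W:wait | queues: N=0 E=1 S=0 W=0
Cars crossed by step 8: 4

Answer: 4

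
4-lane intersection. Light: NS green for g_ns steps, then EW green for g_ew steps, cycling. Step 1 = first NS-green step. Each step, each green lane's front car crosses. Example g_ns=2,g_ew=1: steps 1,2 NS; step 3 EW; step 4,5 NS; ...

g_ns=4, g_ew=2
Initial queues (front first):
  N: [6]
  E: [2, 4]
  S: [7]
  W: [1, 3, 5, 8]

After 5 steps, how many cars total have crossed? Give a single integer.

Answer: 4

Derivation:
Step 1 [NS]: N:car6-GO,E:wait,S:car7-GO,W:wait | queues: N=0 E=2 S=0 W=4
Step 2 [NS]: N:empty,E:wait,S:empty,W:wait | queues: N=0 E=2 S=0 W=4
Step 3 [NS]: N:empty,E:wait,S:empty,W:wait | queues: N=0 E=2 S=0 W=4
Step 4 [NS]: N:empty,E:wait,S:empty,W:wait | queues: N=0 E=2 S=0 W=4
Step 5 [EW]: N:wait,E:car2-GO,S:wait,W:car1-GO | queues: N=0 E=1 S=0 W=3
Cars crossed by step 5: 4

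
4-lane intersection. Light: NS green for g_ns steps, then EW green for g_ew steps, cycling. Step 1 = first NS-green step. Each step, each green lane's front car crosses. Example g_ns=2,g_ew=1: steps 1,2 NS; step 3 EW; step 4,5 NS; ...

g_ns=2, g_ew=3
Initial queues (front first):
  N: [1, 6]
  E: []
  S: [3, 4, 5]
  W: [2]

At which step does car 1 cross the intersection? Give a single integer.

Step 1 [NS]: N:car1-GO,E:wait,S:car3-GO,W:wait | queues: N=1 E=0 S=2 W=1
Step 2 [NS]: N:car6-GO,E:wait,S:car4-GO,W:wait | queues: N=0 E=0 S=1 W=1
Step 3 [EW]: N:wait,E:empty,S:wait,W:car2-GO | queues: N=0 E=0 S=1 W=0
Step 4 [EW]: N:wait,E:empty,S:wait,W:empty | queues: N=0 E=0 S=1 W=0
Step 5 [EW]: N:wait,E:empty,S:wait,W:empty | queues: N=0 E=0 S=1 W=0
Step 6 [NS]: N:empty,E:wait,S:car5-GO,W:wait | queues: N=0 E=0 S=0 W=0
Car 1 crosses at step 1

1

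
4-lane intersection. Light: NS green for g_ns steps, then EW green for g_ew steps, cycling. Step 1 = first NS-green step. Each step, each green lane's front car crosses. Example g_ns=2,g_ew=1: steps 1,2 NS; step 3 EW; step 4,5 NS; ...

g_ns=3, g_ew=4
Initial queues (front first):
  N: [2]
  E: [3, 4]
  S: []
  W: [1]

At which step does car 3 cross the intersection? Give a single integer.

Step 1 [NS]: N:car2-GO,E:wait,S:empty,W:wait | queues: N=0 E=2 S=0 W=1
Step 2 [NS]: N:empty,E:wait,S:empty,W:wait | queues: N=0 E=2 S=0 W=1
Step 3 [NS]: N:empty,E:wait,S:empty,W:wait | queues: N=0 E=2 S=0 W=1
Step 4 [EW]: N:wait,E:car3-GO,S:wait,W:car1-GO | queues: N=0 E=1 S=0 W=0
Step 5 [EW]: N:wait,E:car4-GO,S:wait,W:empty | queues: N=0 E=0 S=0 W=0
Car 3 crosses at step 4

4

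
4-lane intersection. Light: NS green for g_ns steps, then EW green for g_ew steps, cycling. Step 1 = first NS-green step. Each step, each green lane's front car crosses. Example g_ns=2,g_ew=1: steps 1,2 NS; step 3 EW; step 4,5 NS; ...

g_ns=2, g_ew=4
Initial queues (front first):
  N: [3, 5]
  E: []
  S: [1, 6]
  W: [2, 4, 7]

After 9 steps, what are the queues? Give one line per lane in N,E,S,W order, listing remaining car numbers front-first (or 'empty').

Step 1 [NS]: N:car3-GO,E:wait,S:car1-GO,W:wait | queues: N=1 E=0 S=1 W=3
Step 2 [NS]: N:car5-GO,E:wait,S:car6-GO,W:wait | queues: N=0 E=0 S=0 W=3
Step 3 [EW]: N:wait,E:empty,S:wait,W:car2-GO | queues: N=0 E=0 S=0 W=2
Step 4 [EW]: N:wait,E:empty,S:wait,W:car4-GO | queues: N=0 E=0 S=0 W=1
Step 5 [EW]: N:wait,E:empty,S:wait,W:car7-GO | queues: N=0 E=0 S=0 W=0

N: empty
E: empty
S: empty
W: empty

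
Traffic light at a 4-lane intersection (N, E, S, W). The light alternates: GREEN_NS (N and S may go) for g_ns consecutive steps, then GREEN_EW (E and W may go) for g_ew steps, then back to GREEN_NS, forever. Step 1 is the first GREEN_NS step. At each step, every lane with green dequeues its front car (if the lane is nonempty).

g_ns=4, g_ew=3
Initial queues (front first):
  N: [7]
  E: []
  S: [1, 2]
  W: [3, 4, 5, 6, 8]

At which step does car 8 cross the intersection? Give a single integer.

Step 1 [NS]: N:car7-GO,E:wait,S:car1-GO,W:wait | queues: N=0 E=0 S=1 W=5
Step 2 [NS]: N:empty,E:wait,S:car2-GO,W:wait | queues: N=0 E=0 S=0 W=5
Step 3 [NS]: N:empty,E:wait,S:empty,W:wait | queues: N=0 E=0 S=0 W=5
Step 4 [NS]: N:empty,E:wait,S:empty,W:wait | queues: N=0 E=0 S=0 W=5
Step 5 [EW]: N:wait,E:empty,S:wait,W:car3-GO | queues: N=0 E=0 S=0 W=4
Step 6 [EW]: N:wait,E:empty,S:wait,W:car4-GO | queues: N=0 E=0 S=0 W=3
Step 7 [EW]: N:wait,E:empty,S:wait,W:car5-GO | queues: N=0 E=0 S=0 W=2
Step 8 [NS]: N:empty,E:wait,S:empty,W:wait | queues: N=0 E=0 S=0 W=2
Step 9 [NS]: N:empty,E:wait,S:empty,W:wait | queues: N=0 E=0 S=0 W=2
Step 10 [NS]: N:empty,E:wait,S:empty,W:wait | queues: N=0 E=0 S=0 W=2
Step 11 [NS]: N:empty,E:wait,S:empty,W:wait | queues: N=0 E=0 S=0 W=2
Step 12 [EW]: N:wait,E:empty,S:wait,W:car6-GO | queues: N=0 E=0 S=0 W=1
Step 13 [EW]: N:wait,E:empty,S:wait,W:car8-GO | queues: N=0 E=0 S=0 W=0
Car 8 crosses at step 13

13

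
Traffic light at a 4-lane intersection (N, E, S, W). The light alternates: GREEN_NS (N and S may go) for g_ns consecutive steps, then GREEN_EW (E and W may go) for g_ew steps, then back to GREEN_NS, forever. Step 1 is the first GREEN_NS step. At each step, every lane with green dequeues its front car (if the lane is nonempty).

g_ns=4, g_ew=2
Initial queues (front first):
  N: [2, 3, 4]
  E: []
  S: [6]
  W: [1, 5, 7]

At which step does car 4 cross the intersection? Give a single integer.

Step 1 [NS]: N:car2-GO,E:wait,S:car6-GO,W:wait | queues: N=2 E=0 S=0 W=3
Step 2 [NS]: N:car3-GO,E:wait,S:empty,W:wait | queues: N=1 E=0 S=0 W=3
Step 3 [NS]: N:car4-GO,E:wait,S:empty,W:wait | queues: N=0 E=0 S=0 W=3
Step 4 [NS]: N:empty,E:wait,S:empty,W:wait | queues: N=0 E=0 S=0 W=3
Step 5 [EW]: N:wait,E:empty,S:wait,W:car1-GO | queues: N=0 E=0 S=0 W=2
Step 6 [EW]: N:wait,E:empty,S:wait,W:car5-GO | queues: N=0 E=0 S=0 W=1
Step 7 [NS]: N:empty,E:wait,S:empty,W:wait | queues: N=0 E=0 S=0 W=1
Step 8 [NS]: N:empty,E:wait,S:empty,W:wait | queues: N=0 E=0 S=0 W=1
Step 9 [NS]: N:empty,E:wait,S:empty,W:wait | queues: N=0 E=0 S=0 W=1
Step 10 [NS]: N:empty,E:wait,S:empty,W:wait | queues: N=0 E=0 S=0 W=1
Step 11 [EW]: N:wait,E:empty,S:wait,W:car7-GO | queues: N=0 E=0 S=0 W=0
Car 4 crosses at step 3

3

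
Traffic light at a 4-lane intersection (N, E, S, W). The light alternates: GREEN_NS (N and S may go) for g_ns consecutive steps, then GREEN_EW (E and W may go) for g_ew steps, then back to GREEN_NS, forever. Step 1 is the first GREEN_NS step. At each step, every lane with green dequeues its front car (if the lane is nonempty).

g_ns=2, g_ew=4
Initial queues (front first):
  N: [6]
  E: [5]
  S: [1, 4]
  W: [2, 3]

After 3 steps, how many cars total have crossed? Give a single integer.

Answer: 5

Derivation:
Step 1 [NS]: N:car6-GO,E:wait,S:car1-GO,W:wait | queues: N=0 E=1 S=1 W=2
Step 2 [NS]: N:empty,E:wait,S:car4-GO,W:wait | queues: N=0 E=1 S=0 W=2
Step 3 [EW]: N:wait,E:car5-GO,S:wait,W:car2-GO | queues: N=0 E=0 S=0 W=1
Cars crossed by step 3: 5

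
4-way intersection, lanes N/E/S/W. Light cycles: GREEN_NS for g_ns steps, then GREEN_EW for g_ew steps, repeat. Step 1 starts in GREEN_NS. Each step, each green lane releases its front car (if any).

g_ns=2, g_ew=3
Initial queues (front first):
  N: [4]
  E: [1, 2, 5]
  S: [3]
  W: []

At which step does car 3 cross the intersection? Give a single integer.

Step 1 [NS]: N:car4-GO,E:wait,S:car3-GO,W:wait | queues: N=0 E=3 S=0 W=0
Step 2 [NS]: N:empty,E:wait,S:empty,W:wait | queues: N=0 E=3 S=0 W=0
Step 3 [EW]: N:wait,E:car1-GO,S:wait,W:empty | queues: N=0 E=2 S=0 W=0
Step 4 [EW]: N:wait,E:car2-GO,S:wait,W:empty | queues: N=0 E=1 S=0 W=0
Step 5 [EW]: N:wait,E:car5-GO,S:wait,W:empty | queues: N=0 E=0 S=0 W=0
Car 3 crosses at step 1

1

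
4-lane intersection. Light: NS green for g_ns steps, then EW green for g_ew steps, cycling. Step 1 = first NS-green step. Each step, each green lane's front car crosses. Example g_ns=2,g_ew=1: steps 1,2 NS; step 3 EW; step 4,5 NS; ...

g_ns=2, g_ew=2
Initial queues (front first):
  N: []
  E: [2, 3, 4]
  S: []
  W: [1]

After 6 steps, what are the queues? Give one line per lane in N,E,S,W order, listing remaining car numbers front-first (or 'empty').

Step 1 [NS]: N:empty,E:wait,S:empty,W:wait | queues: N=0 E=3 S=0 W=1
Step 2 [NS]: N:empty,E:wait,S:empty,W:wait | queues: N=0 E=3 S=0 W=1
Step 3 [EW]: N:wait,E:car2-GO,S:wait,W:car1-GO | queues: N=0 E=2 S=0 W=0
Step 4 [EW]: N:wait,E:car3-GO,S:wait,W:empty | queues: N=0 E=1 S=0 W=0
Step 5 [NS]: N:empty,E:wait,S:empty,W:wait | queues: N=0 E=1 S=0 W=0
Step 6 [NS]: N:empty,E:wait,S:empty,W:wait | queues: N=0 E=1 S=0 W=0

N: empty
E: 4
S: empty
W: empty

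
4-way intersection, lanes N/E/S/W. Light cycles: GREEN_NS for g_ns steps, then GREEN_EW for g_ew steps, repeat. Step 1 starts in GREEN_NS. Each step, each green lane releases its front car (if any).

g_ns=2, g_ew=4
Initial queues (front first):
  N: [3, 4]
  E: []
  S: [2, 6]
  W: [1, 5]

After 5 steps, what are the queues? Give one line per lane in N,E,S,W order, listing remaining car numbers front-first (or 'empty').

Step 1 [NS]: N:car3-GO,E:wait,S:car2-GO,W:wait | queues: N=1 E=0 S=1 W=2
Step 2 [NS]: N:car4-GO,E:wait,S:car6-GO,W:wait | queues: N=0 E=0 S=0 W=2
Step 3 [EW]: N:wait,E:empty,S:wait,W:car1-GO | queues: N=0 E=0 S=0 W=1
Step 4 [EW]: N:wait,E:empty,S:wait,W:car5-GO | queues: N=0 E=0 S=0 W=0

N: empty
E: empty
S: empty
W: empty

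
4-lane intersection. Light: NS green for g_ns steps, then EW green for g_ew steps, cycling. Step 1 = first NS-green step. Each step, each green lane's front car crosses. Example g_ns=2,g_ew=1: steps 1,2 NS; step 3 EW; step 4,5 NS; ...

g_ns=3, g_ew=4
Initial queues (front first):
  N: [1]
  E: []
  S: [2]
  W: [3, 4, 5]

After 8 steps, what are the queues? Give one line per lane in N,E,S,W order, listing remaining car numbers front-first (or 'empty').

Step 1 [NS]: N:car1-GO,E:wait,S:car2-GO,W:wait | queues: N=0 E=0 S=0 W=3
Step 2 [NS]: N:empty,E:wait,S:empty,W:wait | queues: N=0 E=0 S=0 W=3
Step 3 [NS]: N:empty,E:wait,S:empty,W:wait | queues: N=0 E=0 S=0 W=3
Step 4 [EW]: N:wait,E:empty,S:wait,W:car3-GO | queues: N=0 E=0 S=0 W=2
Step 5 [EW]: N:wait,E:empty,S:wait,W:car4-GO | queues: N=0 E=0 S=0 W=1
Step 6 [EW]: N:wait,E:empty,S:wait,W:car5-GO | queues: N=0 E=0 S=0 W=0

N: empty
E: empty
S: empty
W: empty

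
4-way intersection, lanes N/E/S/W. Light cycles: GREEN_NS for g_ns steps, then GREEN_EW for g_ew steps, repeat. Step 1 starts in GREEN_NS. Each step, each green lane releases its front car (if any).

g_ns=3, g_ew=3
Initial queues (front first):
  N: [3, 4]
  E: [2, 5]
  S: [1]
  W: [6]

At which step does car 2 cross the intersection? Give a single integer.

Step 1 [NS]: N:car3-GO,E:wait,S:car1-GO,W:wait | queues: N=1 E=2 S=0 W=1
Step 2 [NS]: N:car4-GO,E:wait,S:empty,W:wait | queues: N=0 E=2 S=0 W=1
Step 3 [NS]: N:empty,E:wait,S:empty,W:wait | queues: N=0 E=2 S=0 W=1
Step 4 [EW]: N:wait,E:car2-GO,S:wait,W:car6-GO | queues: N=0 E=1 S=0 W=0
Step 5 [EW]: N:wait,E:car5-GO,S:wait,W:empty | queues: N=0 E=0 S=0 W=0
Car 2 crosses at step 4

4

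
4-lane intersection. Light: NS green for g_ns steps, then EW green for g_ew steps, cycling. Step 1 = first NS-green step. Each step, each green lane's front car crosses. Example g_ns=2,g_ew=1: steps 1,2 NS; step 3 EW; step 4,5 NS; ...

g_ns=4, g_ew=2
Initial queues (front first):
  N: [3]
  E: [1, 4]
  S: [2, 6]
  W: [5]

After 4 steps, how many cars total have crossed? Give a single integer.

Step 1 [NS]: N:car3-GO,E:wait,S:car2-GO,W:wait | queues: N=0 E=2 S=1 W=1
Step 2 [NS]: N:empty,E:wait,S:car6-GO,W:wait | queues: N=0 E=2 S=0 W=1
Step 3 [NS]: N:empty,E:wait,S:empty,W:wait | queues: N=0 E=2 S=0 W=1
Step 4 [NS]: N:empty,E:wait,S:empty,W:wait | queues: N=0 E=2 S=0 W=1
Cars crossed by step 4: 3

Answer: 3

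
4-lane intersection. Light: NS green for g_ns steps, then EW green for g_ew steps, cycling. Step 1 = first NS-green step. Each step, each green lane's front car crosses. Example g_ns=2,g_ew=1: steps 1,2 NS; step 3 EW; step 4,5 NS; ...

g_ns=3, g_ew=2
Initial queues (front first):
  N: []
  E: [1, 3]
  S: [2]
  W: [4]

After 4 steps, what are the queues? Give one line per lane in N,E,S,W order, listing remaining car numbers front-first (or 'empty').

Step 1 [NS]: N:empty,E:wait,S:car2-GO,W:wait | queues: N=0 E=2 S=0 W=1
Step 2 [NS]: N:empty,E:wait,S:empty,W:wait | queues: N=0 E=2 S=0 W=1
Step 3 [NS]: N:empty,E:wait,S:empty,W:wait | queues: N=0 E=2 S=0 W=1
Step 4 [EW]: N:wait,E:car1-GO,S:wait,W:car4-GO | queues: N=0 E=1 S=0 W=0

N: empty
E: 3
S: empty
W: empty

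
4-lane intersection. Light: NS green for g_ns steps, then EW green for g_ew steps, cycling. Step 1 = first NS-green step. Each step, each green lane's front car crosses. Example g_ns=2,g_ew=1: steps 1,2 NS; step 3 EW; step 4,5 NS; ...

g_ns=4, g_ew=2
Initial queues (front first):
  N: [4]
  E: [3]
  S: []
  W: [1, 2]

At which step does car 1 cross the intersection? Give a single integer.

Step 1 [NS]: N:car4-GO,E:wait,S:empty,W:wait | queues: N=0 E=1 S=0 W=2
Step 2 [NS]: N:empty,E:wait,S:empty,W:wait | queues: N=0 E=1 S=0 W=2
Step 3 [NS]: N:empty,E:wait,S:empty,W:wait | queues: N=0 E=1 S=0 W=2
Step 4 [NS]: N:empty,E:wait,S:empty,W:wait | queues: N=0 E=1 S=0 W=2
Step 5 [EW]: N:wait,E:car3-GO,S:wait,W:car1-GO | queues: N=0 E=0 S=0 W=1
Step 6 [EW]: N:wait,E:empty,S:wait,W:car2-GO | queues: N=0 E=0 S=0 W=0
Car 1 crosses at step 5

5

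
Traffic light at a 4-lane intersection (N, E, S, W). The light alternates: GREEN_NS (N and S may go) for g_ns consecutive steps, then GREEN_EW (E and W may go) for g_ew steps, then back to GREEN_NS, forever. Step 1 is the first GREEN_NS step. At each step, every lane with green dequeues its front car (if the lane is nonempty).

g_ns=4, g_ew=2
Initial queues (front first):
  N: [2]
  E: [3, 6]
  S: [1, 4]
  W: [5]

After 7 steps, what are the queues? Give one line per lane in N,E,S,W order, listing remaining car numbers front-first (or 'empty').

Step 1 [NS]: N:car2-GO,E:wait,S:car1-GO,W:wait | queues: N=0 E=2 S=1 W=1
Step 2 [NS]: N:empty,E:wait,S:car4-GO,W:wait | queues: N=0 E=2 S=0 W=1
Step 3 [NS]: N:empty,E:wait,S:empty,W:wait | queues: N=0 E=2 S=0 W=1
Step 4 [NS]: N:empty,E:wait,S:empty,W:wait | queues: N=0 E=2 S=0 W=1
Step 5 [EW]: N:wait,E:car3-GO,S:wait,W:car5-GO | queues: N=0 E=1 S=0 W=0
Step 6 [EW]: N:wait,E:car6-GO,S:wait,W:empty | queues: N=0 E=0 S=0 W=0

N: empty
E: empty
S: empty
W: empty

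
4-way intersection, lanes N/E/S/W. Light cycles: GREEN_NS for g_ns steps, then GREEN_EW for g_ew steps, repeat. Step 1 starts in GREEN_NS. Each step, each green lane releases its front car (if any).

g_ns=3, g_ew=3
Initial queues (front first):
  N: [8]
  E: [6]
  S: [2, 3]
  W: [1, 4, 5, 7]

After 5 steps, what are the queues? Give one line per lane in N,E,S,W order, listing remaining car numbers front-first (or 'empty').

Step 1 [NS]: N:car8-GO,E:wait,S:car2-GO,W:wait | queues: N=0 E=1 S=1 W=4
Step 2 [NS]: N:empty,E:wait,S:car3-GO,W:wait | queues: N=0 E=1 S=0 W=4
Step 3 [NS]: N:empty,E:wait,S:empty,W:wait | queues: N=0 E=1 S=0 W=4
Step 4 [EW]: N:wait,E:car6-GO,S:wait,W:car1-GO | queues: N=0 E=0 S=0 W=3
Step 5 [EW]: N:wait,E:empty,S:wait,W:car4-GO | queues: N=0 E=0 S=0 W=2

N: empty
E: empty
S: empty
W: 5 7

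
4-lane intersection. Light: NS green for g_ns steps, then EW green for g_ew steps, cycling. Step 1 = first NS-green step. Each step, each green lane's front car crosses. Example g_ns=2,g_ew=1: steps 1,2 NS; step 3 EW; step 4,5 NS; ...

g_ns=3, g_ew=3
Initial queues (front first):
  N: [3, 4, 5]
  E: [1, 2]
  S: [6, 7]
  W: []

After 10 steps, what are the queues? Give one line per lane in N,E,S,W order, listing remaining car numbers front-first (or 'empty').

Step 1 [NS]: N:car3-GO,E:wait,S:car6-GO,W:wait | queues: N=2 E=2 S=1 W=0
Step 2 [NS]: N:car4-GO,E:wait,S:car7-GO,W:wait | queues: N=1 E=2 S=0 W=0
Step 3 [NS]: N:car5-GO,E:wait,S:empty,W:wait | queues: N=0 E=2 S=0 W=0
Step 4 [EW]: N:wait,E:car1-GO,S:wait,W:empty | queues: N=0 E=1 S=0 W=0
Step 5 [EW]: N:wait,E:car2-GO,S:wait,W:empty | queues: N=0 E=0 S=0 W=0

N: empty
E: empty
S: empty
W: empty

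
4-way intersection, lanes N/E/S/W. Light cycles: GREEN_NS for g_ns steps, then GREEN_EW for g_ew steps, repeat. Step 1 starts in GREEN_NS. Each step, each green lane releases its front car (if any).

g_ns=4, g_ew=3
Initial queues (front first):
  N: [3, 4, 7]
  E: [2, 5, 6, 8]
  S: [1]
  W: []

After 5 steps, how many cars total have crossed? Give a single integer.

Answer: 5

Derivation:
Step 1 [NS]: N:car3-GO,E:wait,S:car1-GO,W:wait | queues: N=2 E=4 S=0 W=0
Step 2 [NS]: N:car4-GO,E:wait,S:empty,W:wait | queues: N=1 E=4 S=0 W=0
Step 3 [NS]: N:car7-GO,E:wait,S:empty,W:wait | queues: N=0 E=4 S=0 W=0
Step 4 [NS]: N:empty,E:wait,S:empty,W:wait | queues: N=0 E=4 S=0 W=0
Step 5 [EW]: N:wait,E:car2-GO,S:wait,W:empty | queues: N=0 E=3 S=0 W=0
Cars crossed by step 5: 5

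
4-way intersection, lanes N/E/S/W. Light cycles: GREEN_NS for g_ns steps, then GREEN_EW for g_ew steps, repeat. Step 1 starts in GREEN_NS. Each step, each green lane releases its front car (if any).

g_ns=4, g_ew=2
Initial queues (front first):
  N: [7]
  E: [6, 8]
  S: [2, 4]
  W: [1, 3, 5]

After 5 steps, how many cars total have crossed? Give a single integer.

Step 1 [NS]: N:car7-GO,E:wait,S:car2-GO,W:wait | queues: N=0 E=2 S=1 W=3
Step 2 [NS]: N:empty,E:wait,S:car4-GO,W:wait | queues: N=0 E=2 S=0 W=3
Step 3 [NS]: N:empty,E:wait,S:empty,W:wait | queues: N=0 E=2 S=0 W=3
Step 4 [NS]: N:empty,E:wait,S:empty,W:wait | queues: N=0 E=2 S=0 W=3
Step 5 [EW]: N:wait,E:car6-GO,S:wait,W:car1-GO | queues: N=0 E=1 S=0 W=2
Cars crossed by step 5: 5

Answer: 5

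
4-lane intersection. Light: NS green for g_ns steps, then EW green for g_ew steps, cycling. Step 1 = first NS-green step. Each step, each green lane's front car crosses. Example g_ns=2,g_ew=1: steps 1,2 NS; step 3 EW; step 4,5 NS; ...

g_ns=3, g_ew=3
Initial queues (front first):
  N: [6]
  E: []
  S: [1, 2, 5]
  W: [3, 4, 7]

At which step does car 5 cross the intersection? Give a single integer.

Step 1 [NS]: N:car6-GO,E:wait,S:car1-GO,W:wait | queues: N=0 E=0 S=2 W=3
Step 2 [NS]: N:empty,E:wait,S:car2-GO,W:wait | queues: N=0 E=0 S=1 W=3
Step 3 [NS]: N:empty,E:wait,S:car5-GO,W:wait | queues: N=0 E=0 S=0 W=3
Step 4 [EW]: N:wait,E:empty,S:wait,W:car3-GO | queues: N=0 E=0 S=0 W=2
Step 5 [EW]: N:wait,E:empty,S:wait,W:car4-GO | queues: N=0 E=0 S=0 W=1
Step 6 [EW]: N:wait,E:empty,S:wait,W:car7-GO | queues: N=0 E=0 S=0 W=0
Car 5 crosses at step 3

3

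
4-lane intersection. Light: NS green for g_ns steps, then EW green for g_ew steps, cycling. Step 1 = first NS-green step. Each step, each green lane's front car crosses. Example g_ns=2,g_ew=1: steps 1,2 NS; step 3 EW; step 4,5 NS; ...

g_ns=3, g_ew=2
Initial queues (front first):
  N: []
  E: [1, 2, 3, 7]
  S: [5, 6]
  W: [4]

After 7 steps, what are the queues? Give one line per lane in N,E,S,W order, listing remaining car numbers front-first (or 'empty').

Step 1 [NS]: N:empty,E:wait,S:car5-GO,W:wait | queues: N=0 E=4 S=1 W=1
Step 2 [NS]: N:empty,E:wait,S:car6-GO,W:wait | queues: N=0 E=4 S=0 W=1
Step 3 [NS]: N:empty,E:wait,S:empty,W:wait | queues: N=0 E=4 S=0 W=1
Step 4 [EW]: N:wait,E:car1-GO,S:wait,W:car4-GO | queues: N=0 E=3 S=0 W=0
Step 5 [EW]: N:wait,E:car2-GO,S:wait,W:empty | queues: N=0 E=2 S=0 W=0
Step 6 [NS]: N:empty,E:wait,S:empty,W:wait | queues: N=0 E=2 S=0 W=0
Step 7 [NS]: N:empty,E:wait,S:empty,W:wait | queues: N=0 E=2 S=0 W=0

N: empty
E: 3 7
S: empty
W: empty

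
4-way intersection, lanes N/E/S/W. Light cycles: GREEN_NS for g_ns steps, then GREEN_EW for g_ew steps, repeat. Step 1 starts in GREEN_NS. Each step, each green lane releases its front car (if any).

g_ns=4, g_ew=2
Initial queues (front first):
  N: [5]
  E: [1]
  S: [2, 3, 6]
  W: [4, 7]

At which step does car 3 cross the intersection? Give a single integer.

Step 1 [NS]: N:car5-GO,E:wait,S:car2-GO,W:wait | queues: N=0 E=1 S=2 W=2
Step 2 [NS]: N:empty,E:wait,S:car3-GO,W:wait | queues: N=0 E=1 S=1 W=2
Step 3 [NS]: N:empty,E:wait,S:car6-GO,W:wait | queues: N=0 E=1 S=0 W=2
Step 4 [NS]: N:empty,E:wait,S:empty,W:wait | queues: N=0 E=1 S=0 W=2
Step 5 [EW]: N:wait,E:car1-GO,S:wait,W:car4-GO | queues: N=0 E=0 S=0 W=1
Step 6 [EW]: N:wait,E:empty,S:wait,W:car7-GO | queues: N=0 E=0 S=0 W=0
Car 3 crosses at step 2

2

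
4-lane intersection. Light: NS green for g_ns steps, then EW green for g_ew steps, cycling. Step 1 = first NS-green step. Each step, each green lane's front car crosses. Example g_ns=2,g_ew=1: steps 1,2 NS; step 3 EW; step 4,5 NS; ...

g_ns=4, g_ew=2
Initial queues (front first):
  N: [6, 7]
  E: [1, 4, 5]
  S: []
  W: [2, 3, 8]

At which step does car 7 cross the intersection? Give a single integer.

Step 1 [NS]: N:car6-GO,E:wait,S:empty,W:wait | queues: N=1 E=3 S=0 W=3
Step 2 [NS]: N:car7-GO,E:wait,S:empty,W:wait | queues: N=0 E=3 S=0 W=3
Step 3 [NS]: N:empty,E:wait,S:empty,W:wait | queues: N=0 E=3 S=0 W=3
Step 4 [NS]: N:empty,E:wait,S:empty,W:wait | queues: N=0 E=3 S=0 W=3
Step 5 [EW]: N:wait,E:car1-GO,S:wait,W:car2-GO | queues: N=0 E=2 S=0 W=2
Step 6 [EW]: N:wait,E:car4-GO,S:wait,W:car3-GO | queues: N=0 E=1 S=0 W=1
Step 7 [NS]: N:empty,E:wait,S:empty,W:wait | queues: N=0 E=1 S=0 W=1
Step 8 [NS]: N:empty,E:wait,S:empty,W:wait | queues: N=0 E=1 S=0 W=1
Step 9 [NS]: N:empty,E:wait,S:empty,W:wait | queues: N=0 E=1 S=0 W=1
Step 10 [NS]: N:empty,E:wait,S:empty,W:wait | queues: N=0 E=1 S=0 W=1
Step 11 [EW]: N:wait,E:car5-GO,S:wait,W:car8-GO | queues: N=0 E=0 S=0 W=0
Car 7 crosses at step 2

2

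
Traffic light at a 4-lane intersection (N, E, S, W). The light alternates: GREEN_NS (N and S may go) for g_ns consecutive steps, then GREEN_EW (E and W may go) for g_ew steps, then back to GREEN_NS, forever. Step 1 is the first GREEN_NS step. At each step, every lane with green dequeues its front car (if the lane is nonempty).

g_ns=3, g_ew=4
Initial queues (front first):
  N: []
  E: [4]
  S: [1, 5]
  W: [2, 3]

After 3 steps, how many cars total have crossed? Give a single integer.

Step 1 [NS]: N:empty,E:wait,S:car1-GO,W:wait | queues: N=0 E=1 S=1 W=2
Step 2 [NS]: N:empty,E:wait,S:car5-GO,W:wait | queues: N=0 E=1 S=0 W=2
Step 3 [NS]: N:empty,E:wait,S:empty,W:wait | queues: N=0 E=1 S=0 W=2
Cars crossed by step 3: 2

Answer: 2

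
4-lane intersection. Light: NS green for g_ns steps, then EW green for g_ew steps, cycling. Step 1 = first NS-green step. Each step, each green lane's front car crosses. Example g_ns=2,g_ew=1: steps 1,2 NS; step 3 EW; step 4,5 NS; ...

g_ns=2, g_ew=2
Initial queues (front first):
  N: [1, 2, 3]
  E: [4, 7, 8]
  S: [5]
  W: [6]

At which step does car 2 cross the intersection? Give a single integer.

Step 1 [NS]: N:car1-GO,E:wait,S:car5-GO,W:wait | queues: N=2 E=3 S=0 W=1
Step 2 [NS]: N:car2-GO,E:wait,S:empty,W:wait | queues: N=1 E=3 S=0 W=1
Step 3 [EW]: N:wait,E:car4-GO,S:wait,W:car6-GO | queues: N=1 E=2 S=0 W=0
Step 4 [EW]: N:wait,E:car7-GO,S:wait,W:empty | queues: N=1 E=1 S=0 W=0
Step 5 [NS]: N:car3-GO,E:wait,S:empty,W:wait | queues: N=0 E=1 S=0 W=0
Step 6 [NS]: N:empty,E:wait,S:empty,W:wait | queues: N=0 E=1 S=0 W=0
Step 7 [EW]: N:wait,E:car8-GO,S:wait,W:empty | queues: N=0 E=0 S=0 W=0
Car 2 crosses at step 2

2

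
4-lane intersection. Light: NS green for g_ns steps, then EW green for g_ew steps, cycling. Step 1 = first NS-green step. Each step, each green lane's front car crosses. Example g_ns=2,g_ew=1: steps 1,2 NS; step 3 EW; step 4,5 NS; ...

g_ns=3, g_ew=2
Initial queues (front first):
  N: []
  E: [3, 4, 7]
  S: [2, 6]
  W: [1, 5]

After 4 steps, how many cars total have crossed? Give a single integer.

Step 1 [NS]: N:empty,E:wait,S:car2-GO,W:wait | queues: N=0 E=3 S=1 W=2
Step 2 [NS]: N:empty,E:wait,S:car6-GO,W:wait | queues: N=0 E=3 S=0 W=2
Step 3 [NS]: N:empty,E:wait,S:empty,W:wait | queues: N=0 E=3 S=0 W=2
Step 4 [EW]: N:wait,E:car3-GO,S:wait,W:car1-GO | queues: N=0 E=2 S=0 W=1
Cars crossed by step 4: 4

Answer: 4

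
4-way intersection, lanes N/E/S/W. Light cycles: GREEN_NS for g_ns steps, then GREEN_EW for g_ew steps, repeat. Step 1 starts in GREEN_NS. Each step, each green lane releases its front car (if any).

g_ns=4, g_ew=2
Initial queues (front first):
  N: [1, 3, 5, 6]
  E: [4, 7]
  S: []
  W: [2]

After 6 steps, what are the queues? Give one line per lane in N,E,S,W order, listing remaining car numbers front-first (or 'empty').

Step 1 [NS]: N:car1-GO,E:wait,S:empty,W:wait | queues: N=3 E=2 S=0 W=1
Step 2 [NS]: N:car3-GO,E:wait,S:empty,W:wait | queues: N=2 E=2 S=0 W=1
Step 3 [NS]: N:car5-GO,E:wait,S:empty,W:wait | queues: N=1 E=2 S=0 W=1
Step 4 [NS]: N:car6-GO,E:wait,S:empty,W:wait | queues: N=0 E=2 S=0 W=1
Step 5 [EW]: N:wait,E:car4-GO,S:wait,W:car2-GO | queues: N=0 E=1 S=0 W=0
Step 6 [EW]: N:wait,E:car7-GO,S:wait,W:empty | queues: N=0 E=0 S=0 W=0

N: empty
E: empty
S: empty
W: empty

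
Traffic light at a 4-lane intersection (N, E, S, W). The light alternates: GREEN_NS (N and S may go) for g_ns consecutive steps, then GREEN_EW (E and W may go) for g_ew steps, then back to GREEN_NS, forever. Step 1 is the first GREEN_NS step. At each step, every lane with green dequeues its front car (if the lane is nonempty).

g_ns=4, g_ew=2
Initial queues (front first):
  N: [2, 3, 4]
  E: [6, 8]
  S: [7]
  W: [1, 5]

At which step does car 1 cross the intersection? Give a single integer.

Step 1 [NS]: N:car2-GO,E:wait,S:car7-GO,W:wait | queues: N=2 E=2 S=0 W=2
Step 2 [NS]: N:car3-GO,E:wait,S:empty,W:wait | queues: N=1 E=2 S=0 W=2
Step 3 [NS]: N:car4-GO,E:wait,S:empty,W:wait | queues: N=0 E=2 S=0 W=2
Step 4 [NS]: N:empty,E:wait,S:empty,W:wait | queues: N=0 E=2 S=0 W=2
Step 5 [EW]: N:wait,E:car6-GO,S:wait,W:car1-GO | queues: N=0 E=1 S=0 W=1
Step 6 [EW]: N:wait,E:car8-GO,S:wait,W:car5-GO | queues: N=0 E=0 S=0 W=0
Car 1 crosses at step 5

5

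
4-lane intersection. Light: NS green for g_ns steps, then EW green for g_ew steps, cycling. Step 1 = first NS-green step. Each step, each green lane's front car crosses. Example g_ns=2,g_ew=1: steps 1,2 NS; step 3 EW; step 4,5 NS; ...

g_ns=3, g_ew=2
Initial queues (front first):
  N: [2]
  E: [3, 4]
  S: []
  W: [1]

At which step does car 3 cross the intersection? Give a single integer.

Step 1 [NS]: N:car2-GO,E:wait,S:empty,W:wait | queues: N=0 E=2 S=0 W=1
Step 2 [NS]: N:empty,E:wait,S:empty,W:wait | queues: N=0 E=2 S=0 W=1
Step 3 [NS]: N:empty,E:wait,S:empty,W:wait | queues: N=0 E=2 S=0 W=1
Step 4 [EW]: N:wait,E:car3-GO,S:wait,W:car1-GO | queues: N=0 E=1 S=0 W=0
Step 5 [EW]: N:wait,E:car4-GO,S:wait,W:empty | queues: N=0 E=0 S=0 W=0
Car 3 crosses at step 4

4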